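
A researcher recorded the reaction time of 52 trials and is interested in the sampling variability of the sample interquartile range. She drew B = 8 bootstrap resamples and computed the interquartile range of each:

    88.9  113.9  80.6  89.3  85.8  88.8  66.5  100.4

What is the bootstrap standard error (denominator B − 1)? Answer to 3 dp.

SE* = 13.818

Bootstrap SE is the standard deviation of the 8 replicate interquartile ranges.
Mean of replicates: (88.9 + 113.9 + 80.6 + 89.3 + 85.8 + 88.8 + 66.5 + 100.4) / 8 = 714.2000 / 8 = 89.2750
Sum of squared deviations: (−0.3750)² + (+24.6250)² + (−8.6750)² + (+0.0250)² + (−3.4750)² + (−0.4750)² + (−22.7750)² + (+11.1250)² = 1336.5550
Variance = 1336.5550 / 7 = 190.9364
SE* = √190.9364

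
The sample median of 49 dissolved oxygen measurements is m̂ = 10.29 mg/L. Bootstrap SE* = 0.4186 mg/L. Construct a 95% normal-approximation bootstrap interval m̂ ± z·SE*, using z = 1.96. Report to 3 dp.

Margin = 1.96 × 0.4186 = 0.8205
Interval: 10.29 ± 0.8205

(9.470, 11.110)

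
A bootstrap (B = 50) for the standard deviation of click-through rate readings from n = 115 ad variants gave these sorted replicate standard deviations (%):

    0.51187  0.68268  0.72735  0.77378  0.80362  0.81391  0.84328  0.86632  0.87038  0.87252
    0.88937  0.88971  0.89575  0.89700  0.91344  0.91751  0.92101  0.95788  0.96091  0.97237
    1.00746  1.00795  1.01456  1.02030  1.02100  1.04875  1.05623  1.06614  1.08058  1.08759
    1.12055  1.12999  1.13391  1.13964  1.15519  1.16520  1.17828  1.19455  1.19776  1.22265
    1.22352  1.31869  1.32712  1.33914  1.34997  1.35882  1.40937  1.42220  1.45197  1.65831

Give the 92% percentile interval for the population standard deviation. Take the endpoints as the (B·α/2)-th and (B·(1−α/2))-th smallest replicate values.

α = 0.08; lower rank = 50 × 0.040 = 2; upper rank = 50 × 0.960 = 48.
The 2nd smallest replicate is 0.68268; the 48th is 1.42220.

(0.68268, 1.42220)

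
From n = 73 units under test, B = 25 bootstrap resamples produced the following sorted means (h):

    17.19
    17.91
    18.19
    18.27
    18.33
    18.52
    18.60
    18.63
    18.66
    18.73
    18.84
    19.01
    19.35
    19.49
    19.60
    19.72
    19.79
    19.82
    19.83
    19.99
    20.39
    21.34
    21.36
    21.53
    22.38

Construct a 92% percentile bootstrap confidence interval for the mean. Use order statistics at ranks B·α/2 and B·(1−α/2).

α = 0.08; lower rank = 25 × 0.040 = 1; upper rank = 25 × 0.960 = 24.
The 1st smallest replicate is 17.19; the 24th is 21.53.

(17.19, 21.53)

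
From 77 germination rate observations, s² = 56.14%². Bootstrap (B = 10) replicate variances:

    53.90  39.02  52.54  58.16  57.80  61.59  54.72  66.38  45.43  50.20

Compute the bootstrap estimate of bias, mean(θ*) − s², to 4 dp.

mean(θ*) = (53.90 + 39.02 + 52.54 + 58.16 + 57.80 + 61.59 + 54.72 + 66.38 + 45.43 + 50.20) / 10 = 53.97400
bias = 53.97400 − 56.14

bias = −2.1660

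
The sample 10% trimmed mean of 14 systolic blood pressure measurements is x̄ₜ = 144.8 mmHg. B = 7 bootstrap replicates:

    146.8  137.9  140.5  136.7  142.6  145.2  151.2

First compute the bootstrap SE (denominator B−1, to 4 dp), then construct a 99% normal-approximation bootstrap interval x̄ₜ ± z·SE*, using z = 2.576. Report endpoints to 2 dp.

(131.55, 158.05)

Mean of replicates = 142.9857; sum of squared deviations = 158.6286; SE* = √(158.6286/6) = 5.1418
Margin = 2.576 × 5.1418 = 13.245
Interval: 144.8 ± 13.245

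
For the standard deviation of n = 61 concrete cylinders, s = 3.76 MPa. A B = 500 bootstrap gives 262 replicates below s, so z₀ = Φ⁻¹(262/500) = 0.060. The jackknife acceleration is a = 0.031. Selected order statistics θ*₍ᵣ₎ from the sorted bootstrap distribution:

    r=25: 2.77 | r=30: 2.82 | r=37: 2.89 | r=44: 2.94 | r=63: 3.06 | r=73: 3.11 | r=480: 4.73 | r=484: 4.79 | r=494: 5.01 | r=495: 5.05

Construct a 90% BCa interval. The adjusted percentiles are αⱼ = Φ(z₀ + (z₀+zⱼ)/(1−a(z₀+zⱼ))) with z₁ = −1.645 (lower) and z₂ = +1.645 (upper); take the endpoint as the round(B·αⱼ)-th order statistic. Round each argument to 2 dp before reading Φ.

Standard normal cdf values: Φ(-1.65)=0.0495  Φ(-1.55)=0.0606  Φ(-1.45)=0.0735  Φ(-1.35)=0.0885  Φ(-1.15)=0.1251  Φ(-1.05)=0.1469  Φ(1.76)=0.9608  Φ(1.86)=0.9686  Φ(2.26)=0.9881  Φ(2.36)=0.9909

(2.89, 4.79)

Lower: z₀ + z₁ = 0.060 + (-1.645) = -1.585; 1 − a(z₀+z₁) = 1 − (0.031)(-1.585) = 1.0491; argument = 0.060 + (-1.585)/1.0491 = -1.4508 → -1.45.
α₁ = Φ(-1.45) = 0.0735; rank = round(500 × 0.0735) = 37; θ*₍37₎ = 2.89.
Upper: z₀ + z₂ = 1.705; 1 − a(z₀+z₂) = 0.9471; argument = 1.8601 → 1.86; α₂ = 0.9686; rank = 484; θ*₍484₎ = 4.79.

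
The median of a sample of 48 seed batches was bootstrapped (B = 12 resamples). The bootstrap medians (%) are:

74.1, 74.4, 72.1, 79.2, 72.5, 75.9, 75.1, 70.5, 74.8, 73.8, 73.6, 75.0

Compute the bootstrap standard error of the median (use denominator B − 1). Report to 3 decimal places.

SE* = 2.158

Bootstrap SE is the standard deviation of the 12 replicate medians.
Mean of replicates: (74.1 + 74.4 + 72.1 + 79.2 + 72.5 + 75.9 + 75.1 + 70.5 + 74.8 + 73.8 + 73.6 + 75.0) / 12 = 891.0000 / 12 = 74.2500
Sum of squared deviations: (−0.1500)² + (+0.1500)² + (−2.1500)² + (+4.9500)² + (−1.7500)² + (+1.6500)² + (+0.8500)² + (−3.7500)² + (+0.5500)² + (−0.4500)² + (−0.6500)² + (+0.7500)² = 51.2300
Variance = 51.2300 / 11 = 4.6573
SE* = √4.6573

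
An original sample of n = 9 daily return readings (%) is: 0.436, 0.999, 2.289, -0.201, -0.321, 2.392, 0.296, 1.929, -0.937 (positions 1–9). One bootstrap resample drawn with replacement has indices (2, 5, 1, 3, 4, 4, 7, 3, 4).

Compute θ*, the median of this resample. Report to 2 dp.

Resample values: 0.999, -0.321, 0.436, 2.289, -0.201, -0.201, 0.296, 2.289, -0.201.
Sorted: -0.321, -0.201, -0.201, -0.201, 0.296, 0.436, 0.999, 2.289, 2.289
Median = middle value = 0.30

θ* = 0.30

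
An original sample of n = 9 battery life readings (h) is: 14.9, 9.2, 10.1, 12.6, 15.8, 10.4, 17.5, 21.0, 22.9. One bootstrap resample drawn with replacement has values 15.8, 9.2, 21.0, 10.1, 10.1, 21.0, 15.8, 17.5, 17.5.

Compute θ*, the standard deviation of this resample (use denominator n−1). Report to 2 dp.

Mean = 15.3333; sum of squared deviations = 166.4400
s² = 166.4400 / 8 = 20.8050
s = √20.8050 = 4.56

θ* = 4.56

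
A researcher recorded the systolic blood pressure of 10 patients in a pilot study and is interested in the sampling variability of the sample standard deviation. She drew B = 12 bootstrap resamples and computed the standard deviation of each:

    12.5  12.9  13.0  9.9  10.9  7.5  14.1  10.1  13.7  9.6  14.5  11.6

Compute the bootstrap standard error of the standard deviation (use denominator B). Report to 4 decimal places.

SE* = 2.0386

Bootstrap SE is the standard deviation of the 12 replicate standard deviations.
Mean of replicates: (12.5 + 12.9 + 13.0 + 9.9 + 10.9 + 7.5 + 14.1 + 10.1 + 13.7 + 9.6 + 14.5 + 11.6) / 12 = 140.30000 / 12 = 11.69167
Sum of squared deviations: (+0.80833)² + (+1.20833)² + (+1.30833)² + (−1.79167)² + (−0.79167)² + (−4.19167)² + (+2.40833)² + (−1.59167)² + (+2.00833)² + (−2.09167)² + (+2.80833)² + (−0.09167)² = 49.86917
Variance = 49.86917 / 12 = 4.15576
SE* = √4.15576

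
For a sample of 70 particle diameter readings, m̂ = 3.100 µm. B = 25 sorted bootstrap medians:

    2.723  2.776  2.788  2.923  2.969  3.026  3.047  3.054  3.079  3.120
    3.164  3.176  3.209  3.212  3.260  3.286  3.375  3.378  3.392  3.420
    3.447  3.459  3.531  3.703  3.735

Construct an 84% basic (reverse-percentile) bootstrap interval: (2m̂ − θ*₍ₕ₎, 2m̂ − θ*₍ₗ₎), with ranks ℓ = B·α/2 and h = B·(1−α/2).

Percentile endpoints at ranks 2 and 23: θ*₍2₎ = 2.776, θ*₍23₎ = 3.531.
Basic interval reflects these around m̂:
  lower = 2 × 3.100 − 3.531 = 2.669
  upper = 2 × 3.100 − 2.776 = 3.424

(2.669, 3.424)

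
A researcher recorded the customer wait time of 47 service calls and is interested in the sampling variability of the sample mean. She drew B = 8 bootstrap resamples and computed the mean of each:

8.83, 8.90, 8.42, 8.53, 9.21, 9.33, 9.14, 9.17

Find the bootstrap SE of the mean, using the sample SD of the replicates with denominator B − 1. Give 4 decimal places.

SE* = 0.3317

Bootstrap SE is the standard deviation of the 8 replicate means.
Mean of replicates: (8.83 + 8.90 + 8.42 + 8.53 + 9.21 + 9.33 + 9.14 + 9.17) / 8 = 71.53000 / 8 = 8.94125
Sum of squared deviations: (−0.11125)² + (−0.04125)² + (−0.52125)² + (−0.41125)² + (+0.26875)² + (+0.38875)² + (+0.19875)² + (+0.22875)² = 0.77009
Variance = 0.77009 / 7 = 0.11001
SE* = √0.11001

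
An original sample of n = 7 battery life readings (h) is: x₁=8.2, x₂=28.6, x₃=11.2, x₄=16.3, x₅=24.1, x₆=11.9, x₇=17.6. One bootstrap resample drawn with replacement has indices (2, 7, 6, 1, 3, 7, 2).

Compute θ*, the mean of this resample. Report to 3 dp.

θ* = 17.671

Resample values: 28.6, 17.6, 11.9, 8.2, 11.2, 17.6, 28.6.
Mean = (28.6 + 17.6 + 11.9 + 8.2 + 11.2 + 17.6 + 28.6) / 7 = 123.70 / 7 = 17.671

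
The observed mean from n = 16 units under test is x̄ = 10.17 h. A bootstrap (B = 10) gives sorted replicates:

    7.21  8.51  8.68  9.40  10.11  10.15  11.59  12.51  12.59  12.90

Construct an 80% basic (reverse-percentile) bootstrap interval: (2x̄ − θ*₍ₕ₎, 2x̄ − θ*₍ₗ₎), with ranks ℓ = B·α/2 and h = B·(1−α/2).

(7.75, 13.13)

Percentile endpoints at ranks 1 and 9: θ*₍1₎ = 7.21, θ*₍9₎ = 12.59.
Basic interval reflects these around x̄:
  lower = 2 × 10.17 − 12.59 = 7.75
  upper = 2 × 10.17 − 7.21 = 13.13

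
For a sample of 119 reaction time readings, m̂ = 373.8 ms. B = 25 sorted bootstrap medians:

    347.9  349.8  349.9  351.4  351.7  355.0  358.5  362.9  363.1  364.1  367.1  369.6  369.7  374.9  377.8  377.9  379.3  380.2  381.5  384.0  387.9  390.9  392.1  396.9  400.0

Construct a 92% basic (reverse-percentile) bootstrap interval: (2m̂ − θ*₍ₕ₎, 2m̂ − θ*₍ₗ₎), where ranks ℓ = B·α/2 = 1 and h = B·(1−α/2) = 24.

Percentile endpoints at ranks 1 and 24: θ*₍1₎ = 347.9, θ*₍24₎ = 396.9.
Basic interval reflects these around m̂:
  lower = 2 × 373.8 − 396.9 = 350.7
  upper = 2 × 373.8 − 347.9 = 399.7

(350.7, 399.7)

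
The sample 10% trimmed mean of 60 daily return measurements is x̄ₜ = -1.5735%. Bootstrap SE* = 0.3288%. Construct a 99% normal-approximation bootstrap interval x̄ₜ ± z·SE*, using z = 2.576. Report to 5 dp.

(-2.42049, -0.72651)

Margin = 2.576 × 0.3288 = 0.846989
Interval: -1.5735 ± 0.846989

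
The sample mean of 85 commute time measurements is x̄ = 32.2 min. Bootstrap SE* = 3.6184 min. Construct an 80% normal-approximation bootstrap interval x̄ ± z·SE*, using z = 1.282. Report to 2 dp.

Margin = 1.282 × 3.6184 = 4.639
Interval: 32.2 ± 4.639

(27.56, 36.84)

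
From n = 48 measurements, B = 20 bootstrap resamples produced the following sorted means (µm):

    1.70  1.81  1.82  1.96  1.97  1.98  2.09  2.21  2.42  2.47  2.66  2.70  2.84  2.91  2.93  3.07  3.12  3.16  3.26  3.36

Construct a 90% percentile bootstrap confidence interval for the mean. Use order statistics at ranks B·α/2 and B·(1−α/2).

α = 0.10; lower rank = 20 × 0.050 = 1; upper rank = 20 × 0.950 = 19.
The 1st smallest replicate is 1.70; the 19th is 3.26.

(1.70, 3.26)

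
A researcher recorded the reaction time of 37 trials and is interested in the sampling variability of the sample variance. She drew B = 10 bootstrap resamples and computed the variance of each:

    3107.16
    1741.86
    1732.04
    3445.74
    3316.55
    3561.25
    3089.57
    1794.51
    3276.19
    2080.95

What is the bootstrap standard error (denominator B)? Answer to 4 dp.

SE* = 733.7261

Bootstrap SE is the standard deviation of the 10 replicate variances.
Mean of replicates: (3107.16 + 1741.86 + 1732.04 + 3445.74 + 3316.55 + 3561.25 + 3089.57 + 1794.51 + 3276.19 + 2080.95) / 10 = 27145.82000 / 10 = 2714.58200
Sum of squared deviations: (+392.57800)² + (−972.72200)² + (−982.54200)² + (+731.15800)² + (+601.96800)² + (+846.66800)² + (+374.98800)² + (−920.07200)² + (+561.60800)² + (−633.63200)² = 5383540.09576
Variance = 5383540.09576 / 10 = 538354.00958
SE* = √538354.00958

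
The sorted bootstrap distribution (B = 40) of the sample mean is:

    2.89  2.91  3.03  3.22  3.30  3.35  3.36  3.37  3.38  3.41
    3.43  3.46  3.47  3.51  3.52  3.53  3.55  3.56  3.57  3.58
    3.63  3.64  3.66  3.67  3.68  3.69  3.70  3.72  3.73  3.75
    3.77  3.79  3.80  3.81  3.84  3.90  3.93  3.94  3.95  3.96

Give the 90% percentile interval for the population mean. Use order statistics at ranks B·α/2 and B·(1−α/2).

α = 0.10; lower rank = 40 × 0.050 = 2; upper rank = 40 × 0.950 = 38.
The 2nd smallest replicate is 2.91; the 38th is 3.94.

(2.91, 3.94)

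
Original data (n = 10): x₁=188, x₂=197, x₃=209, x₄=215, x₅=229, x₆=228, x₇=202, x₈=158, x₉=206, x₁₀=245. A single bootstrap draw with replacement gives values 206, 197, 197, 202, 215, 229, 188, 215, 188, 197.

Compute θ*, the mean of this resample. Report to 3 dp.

Mean = (206 + 197 + 197 + 202 + 215 + 229 + 188 + 215 + 188 + 197) / 10 = 2034.0 / 10 = 203.400

θ* = 203.400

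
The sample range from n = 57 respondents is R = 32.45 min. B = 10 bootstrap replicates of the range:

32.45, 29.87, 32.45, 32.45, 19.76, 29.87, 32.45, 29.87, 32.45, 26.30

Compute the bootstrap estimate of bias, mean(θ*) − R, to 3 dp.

mean(θ*) = (32.45 + 29.87 + 32.45 + 32.45 + 19.76 + 29.87 + 32.45 + 29.87 + 32.45 + 26.30) / 10 = 29.7920
bias = 29.7920 − 32.45

bias = −2.658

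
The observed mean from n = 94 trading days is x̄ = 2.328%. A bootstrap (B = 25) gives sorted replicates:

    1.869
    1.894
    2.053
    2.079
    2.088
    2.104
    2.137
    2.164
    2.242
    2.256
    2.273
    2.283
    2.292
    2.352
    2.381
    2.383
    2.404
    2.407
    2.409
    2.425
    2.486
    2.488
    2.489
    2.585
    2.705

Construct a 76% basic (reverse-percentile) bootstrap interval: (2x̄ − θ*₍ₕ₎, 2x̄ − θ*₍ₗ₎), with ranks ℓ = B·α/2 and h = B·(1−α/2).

Percentile endpoints at ranks 3 and 22: θ*₍3₎ = 2.053, θ*₍22₎ = 2.488.
Basic interval reflects these around x̄:
  lower = 2 × 2.328 − 2.488 = 2.168
  upper = 2 × 2.328 − 2.053 = 2.603

(2.168, 2.603)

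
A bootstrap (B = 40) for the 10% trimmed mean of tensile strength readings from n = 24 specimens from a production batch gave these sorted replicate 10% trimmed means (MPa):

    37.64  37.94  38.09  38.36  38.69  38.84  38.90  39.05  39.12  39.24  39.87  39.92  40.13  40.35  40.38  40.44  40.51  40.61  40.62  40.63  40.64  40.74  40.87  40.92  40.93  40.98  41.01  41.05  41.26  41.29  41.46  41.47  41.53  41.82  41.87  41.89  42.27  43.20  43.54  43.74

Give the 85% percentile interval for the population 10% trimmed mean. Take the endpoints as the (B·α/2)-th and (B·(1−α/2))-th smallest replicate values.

(38.09, 42.27)

α = 0.15; lower rank = 40 × 0.075 = 3; upper rank = 40 × 0.925 = 37.
The 3rd smallest replicate is 38.09; the 37th is 42.27.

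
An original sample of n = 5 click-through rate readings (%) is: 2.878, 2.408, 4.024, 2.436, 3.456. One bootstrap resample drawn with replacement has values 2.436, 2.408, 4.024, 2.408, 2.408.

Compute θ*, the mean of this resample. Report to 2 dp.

Mean = (2.436 + 2.408 + 4.024 + 2.408 + 2.408) / 5 = 13.6840 / 5 = 2.74

θ* = 2.74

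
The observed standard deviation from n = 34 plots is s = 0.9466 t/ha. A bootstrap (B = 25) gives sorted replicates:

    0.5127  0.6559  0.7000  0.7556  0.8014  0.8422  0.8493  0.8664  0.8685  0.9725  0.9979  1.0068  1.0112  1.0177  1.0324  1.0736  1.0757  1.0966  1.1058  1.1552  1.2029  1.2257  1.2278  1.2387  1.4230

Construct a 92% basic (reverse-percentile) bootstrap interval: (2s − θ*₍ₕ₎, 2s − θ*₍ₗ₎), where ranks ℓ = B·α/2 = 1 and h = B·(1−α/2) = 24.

Percentile endpoints at ranks 1 and 24: θ*₍1₎ = 0.5127, θ*₍24₎ = 1.2387.
Basic interval reflects these around s:
  lower = 2 × 0.9466 − 1.2387 = 0.6545
  upper = 2 × 0.9466 − 0.5127 = 1.3805

(0.6545, 1.3805)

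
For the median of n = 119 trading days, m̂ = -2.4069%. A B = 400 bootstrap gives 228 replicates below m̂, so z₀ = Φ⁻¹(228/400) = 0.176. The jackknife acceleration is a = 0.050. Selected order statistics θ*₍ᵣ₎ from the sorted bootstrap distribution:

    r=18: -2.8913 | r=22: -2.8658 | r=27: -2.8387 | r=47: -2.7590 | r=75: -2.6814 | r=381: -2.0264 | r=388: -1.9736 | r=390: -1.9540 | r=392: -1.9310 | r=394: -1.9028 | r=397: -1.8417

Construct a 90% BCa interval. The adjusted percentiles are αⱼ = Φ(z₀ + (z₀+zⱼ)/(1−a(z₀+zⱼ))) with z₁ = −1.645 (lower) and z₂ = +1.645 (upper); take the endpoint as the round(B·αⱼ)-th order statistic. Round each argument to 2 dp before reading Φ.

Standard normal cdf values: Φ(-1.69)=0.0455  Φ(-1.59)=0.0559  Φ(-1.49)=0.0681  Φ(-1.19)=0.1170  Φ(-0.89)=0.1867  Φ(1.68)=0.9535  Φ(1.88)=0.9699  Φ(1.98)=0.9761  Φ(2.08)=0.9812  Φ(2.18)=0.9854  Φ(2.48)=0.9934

Lower: z₀ + z₁ = 0.176 + (-1.645) = -1.469; 1 − a(z₀+z₁) = 1 − (0.050)(-1.469) = 1.0735; argument = 0.176 + (-1.469)/1.0735 = -1.1925 → -1.19.
α₁ = Φ(-1.19) = 0.1170; rank = round(400 × 0.1170) = 47; θ*₍47₎ = -2.7590.
Upper: z₀ + z₂ = 1.821; 1 − a(z₀+z₂) = 0.9090; argument = 2.1794 → 2.18; α₂ = 0.9854; rank = 394; θ*₍394₎ = -1.9028.

(-2.7590, -1.9028)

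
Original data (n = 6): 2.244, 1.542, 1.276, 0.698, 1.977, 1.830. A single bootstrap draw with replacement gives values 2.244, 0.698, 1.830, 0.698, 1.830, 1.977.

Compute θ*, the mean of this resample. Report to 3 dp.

Mean = (2.244 + 0.698 + 1.830 + 0.698 + 1.830 + 1.977) / 6 = 9.2770 / 6 = 1.546

θ* = 1.546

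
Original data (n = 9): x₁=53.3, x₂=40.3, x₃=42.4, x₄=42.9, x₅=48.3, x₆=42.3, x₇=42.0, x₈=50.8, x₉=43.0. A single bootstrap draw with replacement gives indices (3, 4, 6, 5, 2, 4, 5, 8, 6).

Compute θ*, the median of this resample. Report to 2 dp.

θ* = 42.90

Resample values: 42.4, 42.9, 42.3, 48.3, 40.3, 42.9, 48.3, 50.8, 42.3.
Sorted: 40.3, 42.3, 42.3, 42.4, 42.9, 42.9, 48.3, 48.3, 50.8
Median = middle value = 42.90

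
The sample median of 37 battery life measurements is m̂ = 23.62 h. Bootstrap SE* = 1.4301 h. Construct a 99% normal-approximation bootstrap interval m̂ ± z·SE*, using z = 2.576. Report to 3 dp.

(19.936, 27.304)

Margin = 2.576 × 1.4301 = 3.6839
Interval: 23.62 ± 3.6839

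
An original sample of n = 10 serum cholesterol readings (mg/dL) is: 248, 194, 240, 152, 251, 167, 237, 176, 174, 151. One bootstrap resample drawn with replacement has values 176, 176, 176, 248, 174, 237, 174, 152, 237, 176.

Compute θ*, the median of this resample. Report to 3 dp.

Sorted: 152, 174, 174, 176, 176, 176, 176, 237, 237, 248
Median = average of the two middle values = 176.000

θ* = 176.000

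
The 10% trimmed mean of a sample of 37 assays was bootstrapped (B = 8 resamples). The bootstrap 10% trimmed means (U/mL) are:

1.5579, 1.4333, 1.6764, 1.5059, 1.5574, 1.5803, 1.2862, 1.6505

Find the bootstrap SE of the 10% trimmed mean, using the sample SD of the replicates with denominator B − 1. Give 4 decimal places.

SE* = 0.1250

Bootstrap SE is the standard deviation of the 8 replicate 10% trimmed means.
Mean of replicates: (1.5579 + 1.4333 + 1.6764 + 1.5059 + 1.5574 + 1.5803 + 1.2862 + 1.6505) / 8 = 12.24790 / 8 = 1.53099
Sum of squared deviations: (+0.02691)² + (−0.09769)² + (+0.14541)² + (−0.02509)² + (+0.02641)² + (+0.04931)² + (−0.24479)² + (+0.11951)² = 0.10937
Variance = 0.10937 / 7 = 0.01562
SE* = √0.01562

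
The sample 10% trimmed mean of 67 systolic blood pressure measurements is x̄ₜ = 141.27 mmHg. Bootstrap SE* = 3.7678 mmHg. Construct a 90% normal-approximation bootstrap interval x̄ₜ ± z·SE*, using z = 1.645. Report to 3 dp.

Margin = 1.645 × 3.7678 = 6.1980
Interval: 141.27 ± 6.1980

(135.072, 147.468)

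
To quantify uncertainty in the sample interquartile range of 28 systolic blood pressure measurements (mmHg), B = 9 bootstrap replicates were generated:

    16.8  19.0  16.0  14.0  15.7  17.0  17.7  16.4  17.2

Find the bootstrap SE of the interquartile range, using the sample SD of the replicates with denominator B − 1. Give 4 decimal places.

Bootstrap SE is the standard deviation of the 9 replicate interquartile ranges.
Mean of replicates: (16.8 + 19.0 + 16.0 + 14.0 + 15.7 + 17.0 + 17.7 + 16.4 + 17.2) / 9 = 149.80000 / 9 = 16.64444
Sum of squared deviations: (+0.15556)² + (+2.35556)² + (−0.64444)² + (−2.64444)² + (−0.94444)² + (+0.35556)² + (+1.05556)² + (−0.24444)² + (+0.55556)² = 15.48222
Variance = 15.48222 / 8 = 1.93528
SE* = √1.93528

SE* = 1.3911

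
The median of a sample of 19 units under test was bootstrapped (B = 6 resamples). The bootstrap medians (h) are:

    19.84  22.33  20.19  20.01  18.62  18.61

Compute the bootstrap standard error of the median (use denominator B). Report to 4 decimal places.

Bootstrap SE is the standard deviation of the 6 replicate medians.
Mean of replicates: (19.84 + 22.33 + 20.19 + 20.01 + 18.62 + 18.61) / 6 = 119.60000 / 6 = 19.93333
Sum of squared deviations: (−0.09333)² + (+2.39667)² + (+0.25667)² + (+0.07667)² + (−1.31333)² + (−1.32333)² = 9.30053
Variance = 9.30053 / 6 = 1.55009
SE* = √1.55009

SE* = 1.2450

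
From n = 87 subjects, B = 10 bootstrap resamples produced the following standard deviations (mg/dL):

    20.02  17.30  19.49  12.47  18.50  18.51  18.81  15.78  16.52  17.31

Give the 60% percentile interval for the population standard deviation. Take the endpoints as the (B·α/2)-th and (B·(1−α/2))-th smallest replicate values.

Sorted replicates: 12.47, 15.78, 16.52, 17.30, 17.31, 18.50, 18.51, 18.81, 19.49, 20.02
α = 0.40; lower rank = 10 × 0.200 = 2; upper rank = 10 × 0.800 = 8.
The 2nd smallest replicate is 15.78; the 8th is 18.81.

(15.78, 18.81)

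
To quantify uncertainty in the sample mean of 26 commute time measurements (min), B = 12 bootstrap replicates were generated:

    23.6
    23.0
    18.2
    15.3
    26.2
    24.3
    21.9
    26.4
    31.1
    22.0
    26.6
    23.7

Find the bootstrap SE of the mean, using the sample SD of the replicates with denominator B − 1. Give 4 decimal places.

SE* = 4.0915

Bootstrap SE is the standard deviation of the 12 replicate means.
Mean of replicates: (23.6 + 23.0 + 18.2 + 15.3 + 26.2 + 24.3 + 21.9 + 26.4 + 31.1 + 22.0 + 26.6 + 23.7) / 12 = 282.30000 / 12 = 23.52500
Sum of squared deviations: (+0.07500)² + (−0.52500)² + (−5.32500)² + (−8.22500)² + (+2.67500)² + (+0.77500)² + (−1.62500)² + (+2.87500)² + (+7.57500)² + (−1.52500)² + (+3.07500)² + (+0.17500)² = 184.14250
Variance = 184.14250 / 11 = 16.74023
SE* = √16.74023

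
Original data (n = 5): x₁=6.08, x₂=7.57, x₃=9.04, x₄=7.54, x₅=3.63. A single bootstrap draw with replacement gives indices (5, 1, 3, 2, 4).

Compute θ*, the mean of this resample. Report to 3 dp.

θ* = 6.772

Resample values: 3.63, 6.08, 9.04, 7.57, 7.54.
Mean = (3.63 + 6.08 + 9.04 + 7.57 + 7.54) / 5 = 33.860 / 5 = 6.772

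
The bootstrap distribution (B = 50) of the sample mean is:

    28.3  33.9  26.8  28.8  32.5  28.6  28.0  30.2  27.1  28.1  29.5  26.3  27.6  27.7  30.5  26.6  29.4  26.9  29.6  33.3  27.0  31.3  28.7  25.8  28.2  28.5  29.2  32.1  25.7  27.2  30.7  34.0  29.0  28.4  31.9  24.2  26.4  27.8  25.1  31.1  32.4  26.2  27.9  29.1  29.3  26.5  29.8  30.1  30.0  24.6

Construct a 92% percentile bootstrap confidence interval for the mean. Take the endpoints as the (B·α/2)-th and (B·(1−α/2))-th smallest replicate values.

Sorted replicates: 24.2, 24.6, 25.1, 25.7, 25.8, 26.2, 26.3, 26.4, 26.5, 26.6, 26.8, 26.9, 27.0, 27.1, 27.2, 27.6, 27.7, 27.8, 27.9, 28.0, 28.1, 28.2, 28.3, 28.4, 28.5, 28.6, 28.7, 28.8, 29.0, 29.1, 29.2, 29.3, 29.4, 29.5, 29.6, 29.8, 30.0, 30.1, 30.2, 30.5, 30.7, 31.1, 31.3, 31.9, 32.1, 32.4, 32.5, 33.3, 33.9, 34.0
α = 0.08; lower rank = 50 × 0.040 = 2; upper rank = 50 × 0.960 = 48.
The 2nd smallest replicate is 24.6; the 48th is 33.3.

(24.6, 33.3)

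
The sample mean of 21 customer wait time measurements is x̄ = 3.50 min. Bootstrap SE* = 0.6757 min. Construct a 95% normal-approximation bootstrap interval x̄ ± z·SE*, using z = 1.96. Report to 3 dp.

Margin = 1.96 × 0.6757 = 1.3244
Interval: 3.50 ± 1.3244

(2.176, 4.824)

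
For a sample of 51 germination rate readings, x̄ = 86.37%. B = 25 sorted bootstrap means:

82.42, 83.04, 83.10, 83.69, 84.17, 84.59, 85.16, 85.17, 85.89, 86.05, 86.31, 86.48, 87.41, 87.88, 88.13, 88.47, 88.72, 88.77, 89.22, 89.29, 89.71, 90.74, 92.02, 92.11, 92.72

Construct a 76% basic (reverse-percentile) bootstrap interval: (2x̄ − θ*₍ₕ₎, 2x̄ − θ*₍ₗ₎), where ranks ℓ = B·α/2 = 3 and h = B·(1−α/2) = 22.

Percentile endpoints at ranks 3 and 22: θ*₍3₎ = 83.10, θ*₍22₎ = 90.74.
Basic interval reflects these around x̄:
  lower = 2 × 86.37 − 90.74 = 82.00
  upper = 2 × 86.37 − 83.10 = 89.64

(82.00, 89.64)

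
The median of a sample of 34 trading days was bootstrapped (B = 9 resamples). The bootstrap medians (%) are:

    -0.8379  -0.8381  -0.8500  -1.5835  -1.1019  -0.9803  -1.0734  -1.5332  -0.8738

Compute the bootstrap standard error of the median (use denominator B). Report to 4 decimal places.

SE* = 0.2752

Bootstrap SE is the standard deviation of the 9 replicate medians.
Mean of replicates: ((-0.8379) + (-0.8381) + (-0.8500) + (-1.5835) + (-1.1019) + (-0.9803) + (-1.0734) + (-1.5332) + (-0.8738)) / 9 = -9.67210 / 9 = -1.07468
Sum of squared deviations: (+0.23678)² + (+0.23658)² + (+0.22468)² + (−0.50882)² + (−0.02722)² + (+0.09438)² + (+0.00128)² + (−0.45852)² + (+0.20088)² = 0.68166
Variance = 0.68166 / 9 = 0.07574
SE* = √0.07574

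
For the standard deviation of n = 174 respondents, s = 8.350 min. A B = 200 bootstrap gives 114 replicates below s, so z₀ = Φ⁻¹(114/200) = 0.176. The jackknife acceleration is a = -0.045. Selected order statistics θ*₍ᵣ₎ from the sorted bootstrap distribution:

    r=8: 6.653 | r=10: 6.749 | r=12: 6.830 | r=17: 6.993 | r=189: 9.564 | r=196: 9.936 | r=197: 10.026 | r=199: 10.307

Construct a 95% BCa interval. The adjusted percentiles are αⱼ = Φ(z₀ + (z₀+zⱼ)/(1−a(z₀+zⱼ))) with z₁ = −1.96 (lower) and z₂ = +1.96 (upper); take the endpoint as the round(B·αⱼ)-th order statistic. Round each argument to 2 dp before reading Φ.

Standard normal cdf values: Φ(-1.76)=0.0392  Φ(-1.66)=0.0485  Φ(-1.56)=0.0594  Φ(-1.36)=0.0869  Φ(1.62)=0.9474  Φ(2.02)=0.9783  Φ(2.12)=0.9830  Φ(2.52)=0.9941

Lower: z₀ + z₁ = 0.176 + (-1.960) = -1.784; 1 − a(z₀+z₁) = 1 − (-0.045)(-1.784) = 0.9197; argument = 0.176 + (-1.784)/0.9197 = -1.7637 → -1.76.
α₁ = Φ(-1.76) = 0.0392; rank = round(200 × 0.0392) = 8; θ*₍8₎ = 6.653.
Upper: z₀ + z₂ = 2.136; 1 − a(z₀+z₂) = 1.0961; argument = 2.1247 → 2.12; α₂ = 0.9830; rank = 197; θ*₍197₎ = 10.026.

(6.653, 10.026)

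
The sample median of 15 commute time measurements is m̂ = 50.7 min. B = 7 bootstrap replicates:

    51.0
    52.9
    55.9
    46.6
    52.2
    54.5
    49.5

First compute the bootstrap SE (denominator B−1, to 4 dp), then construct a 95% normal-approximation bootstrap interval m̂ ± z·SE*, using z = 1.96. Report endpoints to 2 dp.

(44.58, 56.82)

Mean of replicates = 51.8000; sum of squared deviations = 58.4400; SE* = √(58.4400/6) = 3.1209
Margin = 1.96 × 3.1209 = 6.117
Interval: 50.7 ± 6.117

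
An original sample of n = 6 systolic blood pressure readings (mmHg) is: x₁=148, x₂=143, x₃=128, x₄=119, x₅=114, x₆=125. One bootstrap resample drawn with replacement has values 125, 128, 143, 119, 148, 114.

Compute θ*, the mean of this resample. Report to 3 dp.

Mean = (125 + 128 + 143 + 119 + 148 + 114) / 6 = 777.0 / 6 = 129.500

θ* = 129.500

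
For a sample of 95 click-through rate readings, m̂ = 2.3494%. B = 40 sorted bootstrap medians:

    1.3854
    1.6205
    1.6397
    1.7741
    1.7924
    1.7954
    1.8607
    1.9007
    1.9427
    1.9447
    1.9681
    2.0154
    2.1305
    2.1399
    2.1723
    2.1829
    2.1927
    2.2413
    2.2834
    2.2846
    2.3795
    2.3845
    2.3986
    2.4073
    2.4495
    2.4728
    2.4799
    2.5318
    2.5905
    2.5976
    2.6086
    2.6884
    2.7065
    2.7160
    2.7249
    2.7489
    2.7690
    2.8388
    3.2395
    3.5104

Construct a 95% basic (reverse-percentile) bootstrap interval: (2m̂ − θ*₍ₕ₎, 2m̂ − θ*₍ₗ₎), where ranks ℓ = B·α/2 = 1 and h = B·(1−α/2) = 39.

(1.4593, 3.3134)

Percentile endpoints at ranks 1 and 39: θ*₍1₎ = 1.3854, θ*₍39₎ = 3.2395.
Basic interval reflects these around m̂:
  lower = 2 × 2.3494 − 3.2395 = 1.4593
  upper = 2 × 2.3494 − 1.3854 = 3.3134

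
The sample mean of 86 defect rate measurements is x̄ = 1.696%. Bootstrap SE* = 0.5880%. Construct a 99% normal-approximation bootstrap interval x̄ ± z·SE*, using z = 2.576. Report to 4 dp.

Margin = 2.576 × 0.5880 = 1.51469
Interval: 1.696 ± 1.51469

(0.1813, 3.2107)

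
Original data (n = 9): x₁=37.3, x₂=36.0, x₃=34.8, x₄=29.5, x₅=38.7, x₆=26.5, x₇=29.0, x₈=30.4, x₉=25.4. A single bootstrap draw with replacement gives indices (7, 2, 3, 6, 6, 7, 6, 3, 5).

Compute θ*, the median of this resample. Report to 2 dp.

θ* = 29.00

Resample values: 29.0, 36.0, 34.8, 26.5, 26.5, 29.0, 26.5, 34.8, 38.7.
Sorted: 26.5, 26.5, 26.5, 29.0, 29.0, 34.8, 34.8, 36.0, 38.7
Median = middle value = 29.00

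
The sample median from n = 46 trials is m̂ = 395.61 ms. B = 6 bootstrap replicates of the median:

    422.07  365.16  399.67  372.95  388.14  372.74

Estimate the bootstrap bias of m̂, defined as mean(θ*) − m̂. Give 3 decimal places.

mean(θ*) = (422.07 + 365.16 + 399.67 + 372.95 + 388.14 + 372.74) / 6 = 386.7883
bias = 386.7883 − 395.61

bias = −8.822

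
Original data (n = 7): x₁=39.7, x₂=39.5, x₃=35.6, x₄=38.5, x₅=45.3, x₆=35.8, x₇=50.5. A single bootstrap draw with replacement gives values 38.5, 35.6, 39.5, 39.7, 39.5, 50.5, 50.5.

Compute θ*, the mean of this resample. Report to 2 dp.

θ* = 41.97

Mean = (38.5 + 35.6 + 39.5 + 39.7 + 39.5 + 50.5 + 50.5) / 7 = 293.80 / 7 = 41.97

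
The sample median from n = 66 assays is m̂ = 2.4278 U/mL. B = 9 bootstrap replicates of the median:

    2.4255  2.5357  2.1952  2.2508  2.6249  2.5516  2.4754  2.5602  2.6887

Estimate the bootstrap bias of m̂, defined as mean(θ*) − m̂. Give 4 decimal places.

bias = +0.0509

mean(θ*) = (2.4255 + 2.5357 + 2.1952 + 2.2508 + 2.6249 + 2.5516 + 2.4754 + 2.5602 + 2.6887) / 9 = 2.47867
bias = 2.47867 − 2.4278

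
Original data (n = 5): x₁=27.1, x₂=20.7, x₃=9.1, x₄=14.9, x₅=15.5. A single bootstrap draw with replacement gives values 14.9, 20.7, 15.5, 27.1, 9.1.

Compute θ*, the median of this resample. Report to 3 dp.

θ* = 15.500

Sorted: 9.1, 14.9, 15.5, 20.7, 27.1
Median = middle value = 15.500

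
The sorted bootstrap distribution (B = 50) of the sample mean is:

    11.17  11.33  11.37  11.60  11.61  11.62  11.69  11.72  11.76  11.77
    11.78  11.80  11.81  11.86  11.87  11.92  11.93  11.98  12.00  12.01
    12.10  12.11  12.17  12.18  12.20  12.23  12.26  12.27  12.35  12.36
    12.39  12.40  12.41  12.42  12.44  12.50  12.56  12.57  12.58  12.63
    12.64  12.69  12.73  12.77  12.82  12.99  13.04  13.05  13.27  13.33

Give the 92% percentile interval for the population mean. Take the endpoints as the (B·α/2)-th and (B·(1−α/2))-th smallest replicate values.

(11.33, 13.05)

α = 0.08; lower rank = 50 × 0.040 = 2; upper rank = 50 × 0.960 = 48.
The 2nd smallest replicate is 11.33; the 48th is 13.05.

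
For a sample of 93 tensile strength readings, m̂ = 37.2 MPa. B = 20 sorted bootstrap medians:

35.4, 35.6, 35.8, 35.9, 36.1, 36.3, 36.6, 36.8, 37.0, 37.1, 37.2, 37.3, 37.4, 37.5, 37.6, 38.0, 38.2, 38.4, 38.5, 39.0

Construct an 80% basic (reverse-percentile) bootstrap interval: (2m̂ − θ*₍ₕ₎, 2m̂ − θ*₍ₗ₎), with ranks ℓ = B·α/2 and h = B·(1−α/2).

Percentile endpoints at ranks 2 and 18: θ*₍2₎ = 35.6, θ*₍18₎ = 38.4.
Basic interval reflects these around m̂:
  lower = 2 × 37.2 − 38.4 = 36.0
  upper = 2 × 37.2 − 35.6 = 38.8

(36.0, 38.8)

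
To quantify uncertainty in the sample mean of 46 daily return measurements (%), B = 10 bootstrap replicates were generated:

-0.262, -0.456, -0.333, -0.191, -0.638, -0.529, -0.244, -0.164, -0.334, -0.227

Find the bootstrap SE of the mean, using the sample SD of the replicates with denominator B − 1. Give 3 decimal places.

SE* = 0.156

Bootstrap SE is the standard deviation of the 10 replicate means.
Mean of replicates: ((-0.262) + (-0.456) + (-0.333) + (-0.191) + (-0.638) + (-0.529) + (-0.244) + (-0.164) + (-0.334) + (-0.227)) / 10 = -3.3780 / 10 = -0.3378
Sum of squared deviations: (+0.0758)² + (−0.1182)² + (+0.0048)² + (+0.1468)² + (−0.3002)² + (−0.1912)² + (+0.0938)² + (+0.1738)² + (+0.0038)² + (+0.1108)² = 0.2193
Variance = 0.2193 / 9 = 0.0244
SE* = √0.0244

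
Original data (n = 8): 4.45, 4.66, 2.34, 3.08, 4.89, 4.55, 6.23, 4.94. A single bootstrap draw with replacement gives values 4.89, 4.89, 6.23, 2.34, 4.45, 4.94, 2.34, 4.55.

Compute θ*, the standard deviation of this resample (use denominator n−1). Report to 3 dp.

Mean = 4.3288; sum of squared deviations = 12.5923
s² = 12.5923 / 7 = 1.7989
s = √1.7989 = 1.341

θ* = 1.341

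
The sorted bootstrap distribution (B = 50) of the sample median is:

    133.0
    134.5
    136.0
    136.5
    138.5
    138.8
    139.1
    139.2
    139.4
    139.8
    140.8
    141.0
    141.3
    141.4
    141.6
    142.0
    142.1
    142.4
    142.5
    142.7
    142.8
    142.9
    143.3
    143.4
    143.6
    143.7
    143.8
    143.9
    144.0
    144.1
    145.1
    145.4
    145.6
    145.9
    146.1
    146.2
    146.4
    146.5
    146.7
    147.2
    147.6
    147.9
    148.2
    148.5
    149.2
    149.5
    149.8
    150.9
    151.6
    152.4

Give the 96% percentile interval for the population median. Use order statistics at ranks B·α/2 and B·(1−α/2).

α = 0.04; lower rank = 50 × 0.020 = 1; upper rank = 50 × 0.980 = 49.
The 1st smallest replicate is 133.0; the 49th is 151.6.

(133.0, 151.6)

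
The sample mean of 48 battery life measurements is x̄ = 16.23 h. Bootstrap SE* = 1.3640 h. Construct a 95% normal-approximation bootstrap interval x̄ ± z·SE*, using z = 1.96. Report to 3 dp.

(13.557, 18.903)

Margin = 1.96 × 1.3640 = 2.6734
Interval: 16.23 ± 2.6734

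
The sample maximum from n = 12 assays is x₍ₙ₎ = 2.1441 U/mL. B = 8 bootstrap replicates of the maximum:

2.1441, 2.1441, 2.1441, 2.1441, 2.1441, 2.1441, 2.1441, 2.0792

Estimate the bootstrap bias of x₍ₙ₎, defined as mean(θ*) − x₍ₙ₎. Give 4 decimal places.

bias = −0.0081

mean(θ*) = (2.1441 + 2.1441 + 2.1441 + 2.1441 + 2.1441 + 2.1441 + 2.1441 + 2.0792) / 8 = 2.13599
bias = 2.13599 − 2.1441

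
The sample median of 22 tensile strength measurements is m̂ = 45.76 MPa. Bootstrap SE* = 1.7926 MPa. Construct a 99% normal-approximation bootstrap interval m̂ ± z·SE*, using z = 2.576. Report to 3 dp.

Margin = 2.576 × 1.7926 = 4.6177
Interval: 45.76 ± 4.6177

(41.142, 50.378)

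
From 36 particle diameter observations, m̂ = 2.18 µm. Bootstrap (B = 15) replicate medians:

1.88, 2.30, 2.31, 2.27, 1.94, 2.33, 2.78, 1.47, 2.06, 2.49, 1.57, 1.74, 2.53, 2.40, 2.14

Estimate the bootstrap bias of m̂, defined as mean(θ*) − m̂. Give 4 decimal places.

bias = −0.0327

mean(θ*) = (1.88 + 2.30 + 2.31 + 2.27 + 1.94 + 2.33 + 2.78 + 1.47 + 2.06 + 2.49 + 1.57 + 1.74 + 2.53 + 2.40 + 2.14) / 15 = 2.14733
bias = 2.14733 − 2.18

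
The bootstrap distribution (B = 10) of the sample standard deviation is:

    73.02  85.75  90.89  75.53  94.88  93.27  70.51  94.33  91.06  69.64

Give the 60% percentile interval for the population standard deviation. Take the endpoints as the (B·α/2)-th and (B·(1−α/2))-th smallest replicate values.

Sorted replicates: 69.64, 70.51, 73.02, 75.53, 85.75, 90.89, 91.06, 93.27, 94.33, 94.88
α = 0.40; lower rank = 10 × 0.200 = 2; upper rank = 10 × 0.800 = 8.
The 2nd smallest replicate is 70.51; the 8th is 93.27.

(70.51, 93.27)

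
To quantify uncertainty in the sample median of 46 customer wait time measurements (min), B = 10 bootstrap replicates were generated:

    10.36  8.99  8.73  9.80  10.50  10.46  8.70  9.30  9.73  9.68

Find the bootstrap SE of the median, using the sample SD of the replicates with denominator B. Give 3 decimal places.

Bootstrap SE is the standard deviation of the 10 replicate medians.
Mean of replicates: (10.36 + 8.99 + 8.73 + 9.80 + 10.50 + 10.46 + 8.70 + 9.30 + 9.73 + 9.68) / 10 = 96.2500 / 10 = 9.6250
Sum of squared deviations: (+0.7350)² + (−0.6350)² + (−0.8950)² + (+0.1750)² + (+0.8750)² + (+0.8350)² + (−0.9250)² + (−0.3250)² + (+0.1050)² + (+0.0550)² = 4.2133
Variance = 4.2133 / 10 = 0.4213
SE* = √0.4213

SE* = 0.649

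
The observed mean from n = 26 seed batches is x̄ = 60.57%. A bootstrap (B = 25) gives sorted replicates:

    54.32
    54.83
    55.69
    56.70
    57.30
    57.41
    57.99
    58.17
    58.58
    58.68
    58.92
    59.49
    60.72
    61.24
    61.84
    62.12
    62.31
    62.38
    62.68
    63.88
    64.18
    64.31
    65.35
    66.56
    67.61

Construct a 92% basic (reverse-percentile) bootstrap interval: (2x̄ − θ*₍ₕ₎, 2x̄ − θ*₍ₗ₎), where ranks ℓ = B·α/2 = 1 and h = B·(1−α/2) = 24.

(54.58, 66.82)

Percentile endpoints at ranks 1 and 24: θ*₍1₎ = 54.32, θ*₍24₎ = 66.56.
Basic interval reflects these around x̄:
  lower = 2 × 60.57 − 66.56 = 54.58
  upper = 2 × 60.57 − 54.32 = 66.82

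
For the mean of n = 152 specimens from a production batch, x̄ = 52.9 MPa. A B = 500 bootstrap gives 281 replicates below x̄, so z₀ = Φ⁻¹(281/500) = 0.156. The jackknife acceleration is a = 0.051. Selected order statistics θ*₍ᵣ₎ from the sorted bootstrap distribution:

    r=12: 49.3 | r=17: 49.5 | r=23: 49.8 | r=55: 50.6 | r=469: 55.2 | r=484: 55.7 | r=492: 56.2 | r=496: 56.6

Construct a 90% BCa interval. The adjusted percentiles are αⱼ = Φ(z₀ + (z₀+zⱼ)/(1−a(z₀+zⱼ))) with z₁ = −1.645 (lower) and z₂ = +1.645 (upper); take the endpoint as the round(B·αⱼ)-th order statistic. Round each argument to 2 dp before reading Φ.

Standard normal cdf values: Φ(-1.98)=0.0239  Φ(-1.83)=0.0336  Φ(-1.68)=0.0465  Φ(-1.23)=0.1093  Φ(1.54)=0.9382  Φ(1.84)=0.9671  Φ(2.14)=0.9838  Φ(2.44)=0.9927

(50.6, 56.2)

Lower: z₀ + z₁ = 0.156 + (-1.645) = -1.489; 1 − a(z₀+z₁) = 1 − (0.051)(-1.489) = 1.0759; argument = 0.156 + (-1.489)/1.0759 = -1.2279 → -1.23.
α₁ = Φ(-1.23) = 0.1093; rank = round(500 × 0.1093) = 55; θ*₍55₎ = 50.6.
Upper: z₀ + z₂ = 1.801; 1 − a(z₀+z₂) = 0.9081; argument = 2.1392 → 2.14; α₂ = 0.9838; rank = 492; θ*₍492₎ = 56.2.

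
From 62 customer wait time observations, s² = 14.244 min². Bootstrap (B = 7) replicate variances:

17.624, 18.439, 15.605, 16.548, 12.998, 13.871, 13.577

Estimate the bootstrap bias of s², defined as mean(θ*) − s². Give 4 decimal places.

bias = +1.2791

mean(θ*) = (17.624 + 18.439 + 15.605 + 16.548 + 12.998 + 13.871 + 13.577) / 7 = 15.52314
bias = 15.52314 − 14.244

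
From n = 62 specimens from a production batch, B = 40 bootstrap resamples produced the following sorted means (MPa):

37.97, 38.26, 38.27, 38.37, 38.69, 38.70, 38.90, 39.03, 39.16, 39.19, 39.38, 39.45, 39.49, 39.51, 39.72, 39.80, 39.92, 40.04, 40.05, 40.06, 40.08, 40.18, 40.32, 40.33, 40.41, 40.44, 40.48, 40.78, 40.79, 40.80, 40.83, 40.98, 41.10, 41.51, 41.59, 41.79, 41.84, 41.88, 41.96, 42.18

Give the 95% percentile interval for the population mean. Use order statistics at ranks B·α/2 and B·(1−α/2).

α = 0.05; lower rank = 40 × 0.025 = 1; upper rank = 40 × 0.975 = 39.
The 1st smallest replicate is 37.97; the 39th is 41.96.

(37.97, 41.96)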